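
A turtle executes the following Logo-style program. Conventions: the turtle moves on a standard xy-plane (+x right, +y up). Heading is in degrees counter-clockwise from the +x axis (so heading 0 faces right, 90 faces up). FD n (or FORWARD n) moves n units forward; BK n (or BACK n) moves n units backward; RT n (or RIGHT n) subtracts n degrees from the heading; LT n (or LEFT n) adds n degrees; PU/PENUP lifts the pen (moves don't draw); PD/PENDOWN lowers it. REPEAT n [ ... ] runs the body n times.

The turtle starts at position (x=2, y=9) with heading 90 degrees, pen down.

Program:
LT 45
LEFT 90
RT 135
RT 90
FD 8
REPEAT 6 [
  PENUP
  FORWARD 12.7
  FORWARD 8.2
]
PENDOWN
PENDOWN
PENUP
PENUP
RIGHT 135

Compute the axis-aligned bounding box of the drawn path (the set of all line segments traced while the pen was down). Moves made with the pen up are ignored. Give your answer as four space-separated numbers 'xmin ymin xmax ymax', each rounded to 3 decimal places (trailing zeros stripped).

Answer: 2 9 10 9

Derivation:
Executing turtle program step by step:
Start: pos=(2,9), heading=90, pen down
LT 45: heading 90 -> 135
LT 90: heading 135 -> 225
RT 135: heading 225 -> 90
RT 90: heading 90 -> 0
FD 8: (2,9) -> (10,9) [heading=0, draw]
REPEAT 6 [
  -- iteration 1/6 --
  PU: pen up
  FD 12.7: (10,9) -> (22.7,9) [heading=0, move]
  FD 8.2: (22.7,9) -> (30.9,9) [heading=0, move]
  -- iteration 2/6 --
  PU: pen up
  FD 12.7: (30.9,9) -> (43.6,9) [heading=0, move]
  FD 8.2: (43.6,9) -> (51.8,9) [heading=0, move]
  -- iteration 3/6 --
  PU: pen up
  FD 12.7: (51.8,9) -> (64.5,9) [heading=0, move]
  FD 8.2: (64.5,9) -> (72.7,9) [heading=0, move]
  -- iteration 4/6 --
  PU: pen up
  FD 12.7: (72.7,9) -> (85.4,9) [heading=0, move]
  FD 8.2: (85.4,9) -> (93.6,9) [heading=0, move]
  -- iteration 5/6 --
  PU: pen up
  FD 12.7: (93.6,9) -> (106.3,9) [heading=0, move]
  FD 8.2: (106.3,9) -> (114.5,9) [heading=0, move]
  -- iteration 6/6 --
  PU: pen up
  FD 12.7: (114.5,9) -> (127.2,9) [heading=0, move]
  FD 8.2: (127.2,9) -> (135.4,9) [heading=0, move]
]
PD: pen down
PD: pen down
PU: pen up
PU: pen up
RT 135: heading 0 -> 225
Final: pos=(135.4,9), heading=225, 1 segment(s) drawn

Segment endpoints: x in {2, 10}, y in {9}
xmin=2, ymin=9, xmax=10, ymax=9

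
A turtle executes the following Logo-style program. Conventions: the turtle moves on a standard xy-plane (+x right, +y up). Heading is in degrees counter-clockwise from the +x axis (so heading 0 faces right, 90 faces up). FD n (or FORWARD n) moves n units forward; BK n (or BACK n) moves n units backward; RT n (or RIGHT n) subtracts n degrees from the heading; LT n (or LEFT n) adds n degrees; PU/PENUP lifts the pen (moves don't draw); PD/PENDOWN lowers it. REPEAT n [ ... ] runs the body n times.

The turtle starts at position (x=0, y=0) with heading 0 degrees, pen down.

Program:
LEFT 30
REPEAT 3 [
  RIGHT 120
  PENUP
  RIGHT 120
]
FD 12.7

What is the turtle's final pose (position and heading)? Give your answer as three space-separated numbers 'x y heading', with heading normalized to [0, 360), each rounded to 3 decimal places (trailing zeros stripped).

Executing turtle program step by step:
Start: pos=(0,0), heading=0, pen down
LT 30: heading 0 -> 30
REPEAT 3 [
  -- iteration 1/3 --
  RT 120: heading 30 -> 270
  PU: pen up
  RT 120: heading 270 -> 150
  -- iteration 2/3 --
  RT 120: heading 150 -> 30
  PU: pen up
  RT 120: heading 30 -> 270
  -- iteration 3/3 --
  RT 120: heading 270 -> 150
  PU: pen up
  RT 120: heading 150 -> 30
]
FD 12.7: (0,0) -> (10.999,6.35) [heading=30, move]
Final: pos=(10.999,6.35), heading=30, 0 segment(s) drawn

Answer: 10.999 6.35 30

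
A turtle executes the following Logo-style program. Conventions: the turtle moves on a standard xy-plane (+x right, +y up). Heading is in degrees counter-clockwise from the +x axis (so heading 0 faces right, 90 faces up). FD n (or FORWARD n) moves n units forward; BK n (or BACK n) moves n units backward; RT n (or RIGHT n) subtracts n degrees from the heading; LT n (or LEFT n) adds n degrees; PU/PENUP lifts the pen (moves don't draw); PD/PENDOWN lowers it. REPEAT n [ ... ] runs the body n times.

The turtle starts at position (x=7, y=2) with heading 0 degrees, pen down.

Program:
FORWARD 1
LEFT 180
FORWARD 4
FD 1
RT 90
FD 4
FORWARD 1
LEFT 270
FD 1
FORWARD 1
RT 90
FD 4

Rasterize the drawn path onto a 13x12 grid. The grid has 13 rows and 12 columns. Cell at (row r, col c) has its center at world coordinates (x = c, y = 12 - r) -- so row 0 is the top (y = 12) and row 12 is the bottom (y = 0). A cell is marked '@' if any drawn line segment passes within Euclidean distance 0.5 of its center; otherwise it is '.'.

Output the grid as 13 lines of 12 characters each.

Segment 0: (7,2) -> (8,2)
Segment 1: (8,2) -> (4,2)
Segment 2: (4,2) -> (3,2)
Segment 3: (3,2) -> (3,6)
Segment 4: (3,6) -> (3,7)
Segment 5: (3,7) -> (4,7)
Segment 6: (4,7) -> (5,7)
Segment 7: (5,7) -> (5,3)

Answer: ............
............
............
............
............
...@@@......
...@.@......
...@.@......
...@.@......
...@.@......
...@@@@@@...
............
............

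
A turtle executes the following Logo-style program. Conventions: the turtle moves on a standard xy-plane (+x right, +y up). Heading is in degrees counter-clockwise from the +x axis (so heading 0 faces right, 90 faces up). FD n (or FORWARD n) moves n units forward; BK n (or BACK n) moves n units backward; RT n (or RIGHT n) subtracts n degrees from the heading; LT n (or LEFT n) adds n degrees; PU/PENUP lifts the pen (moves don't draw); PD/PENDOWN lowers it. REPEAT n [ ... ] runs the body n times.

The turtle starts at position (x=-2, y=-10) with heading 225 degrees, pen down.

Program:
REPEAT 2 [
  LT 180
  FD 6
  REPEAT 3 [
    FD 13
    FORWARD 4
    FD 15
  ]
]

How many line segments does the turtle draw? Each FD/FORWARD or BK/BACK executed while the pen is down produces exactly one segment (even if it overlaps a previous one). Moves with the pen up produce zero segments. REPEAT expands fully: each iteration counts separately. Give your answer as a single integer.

Answer: 20

Derivation:
Executing turtle program step by step:
Start: pos=(-2,-10), heading=225, pen down
REPEAT 2 [
  -- iteration 1/2 --
  LT 180: heading 225 -> 45
  FD 6: (-2,-10) -> (2.243,-5.757) [heading=45, draw]
  REPEAT 3 [
    -- iteration 1/3 --
    FD 13: (2.243,-5.757) -> (11.435,3.435) [heading=45, draw]
    FD 4: (11.435,3.435) -> (14.263,6.263) [heading=45, draw]
    FD 15: (14.263,6.263) -> (24.87,16.87) [heading=45, draw]
    -- iteration 2/3 --
    FD 13: (24.87,16.87) -> (34.062,26.062) [heading=45, draw]
    FD 4: (34.062,26.062) -> (36.891,28.891) [heading=45, draw]
    FD 15: (36.891,28.891) -> (47.497,39.497) [heading=45, draw]
    -- iteration 3/3 --
    FD 13: (47.497,39.497) -> (56.69,48.69) [heading=45, draw]
    FD 4: (56.69,48.69) -> (59.518,51.518) [heading=45, draw]
    FD 15: (59.518,51.518) -> (70.125,62.125) [heading=45, draw]
  ]
  -- iteration 2/2 --
  LT 180: heading 45 -> 225
  FD 6: (70.125,62.125) -> (65.882,57.882) [heading=225, draw]
  REPEAT 3 [
    -- iteration 1/3 --
    FD 13: (65.882,57.882) -> (56.69,48.69) [heading=225, draw]
    FD 4: (56.69,48.69) -> (53.861,45.861) [heading=225, draw]
    FD 15: (53.861,45.861) -> (43.255,35.255) [heading=225, draw]
    -- iteration 2/3 --
    FD 13: (43.255,35.255) -> (34.062,26.062) [heading=225, draw]
    FD 4: (34.062,26.062) -> (31.234,23.234) [heading=225, draw]
    FD 15: (31.234,23.234) -> (20.627,12.627) [heading=225, draw]
    -- iteration 3/3 --
    FD 13: (20.627,12.627) -> (11.435,3.435) [heading=225, draw]
    FD 4: (11.435,3.435) -> (8.607,0.607) [heading=225, draw]
    FD 15: (8.607,0.607) -> (-2,-10) [heading=225, draw]
  ]
]
Final: pos=(-2,-10), heading=225, 20 segment(s) drawn
Segments drawn: 20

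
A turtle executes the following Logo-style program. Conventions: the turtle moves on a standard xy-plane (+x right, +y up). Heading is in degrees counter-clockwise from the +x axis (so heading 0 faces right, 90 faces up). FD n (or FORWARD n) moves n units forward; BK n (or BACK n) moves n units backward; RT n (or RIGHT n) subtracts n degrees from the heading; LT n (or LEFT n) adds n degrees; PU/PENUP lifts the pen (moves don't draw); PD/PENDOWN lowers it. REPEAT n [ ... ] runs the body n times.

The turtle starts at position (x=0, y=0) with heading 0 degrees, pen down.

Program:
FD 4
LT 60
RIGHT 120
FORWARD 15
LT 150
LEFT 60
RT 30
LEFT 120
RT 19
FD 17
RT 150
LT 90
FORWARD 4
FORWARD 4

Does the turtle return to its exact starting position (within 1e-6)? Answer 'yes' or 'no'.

Executing turtle program step by step:
Start: pos=(0,0), heading=0, pen down
FD 4: (0,0) -> (4,0) [heading=0, draw]
LT 60: heading 0 -> 60
RT 120: heading 60 -> 300
FD 15: (4,0) -> (11.5,-12.99) [heading=300, draw]
LT 150: heading 300 -> 90
LT 60: heading 90 -> 150
RT 30: heading 150 -> 120
LT 120: heading 120 -> 240
RT 19: heading 240 -> 221
FD 17: (11.5,-12.99) -> (-1.33,-24.143) [heading=221, draw]
RT 150: heading 221 -> 71
LT 90: heading 71 -> 161
FD 4: (-1.33,-24.143) -> (-5.112,-22.841) [heading=161, draw]
FD 4: (-5.112,-22.841) -> (-8.894,-21.539) [heading=161, draw]
Final: pos=(-8.894,-21.539), heading=161, 5 segment(s) drawn

Start position: (0, 0)
Final position: (-8.894, -21.539)
Distance = 23.303; >= 1e-6 -> NOT closed

Answer: no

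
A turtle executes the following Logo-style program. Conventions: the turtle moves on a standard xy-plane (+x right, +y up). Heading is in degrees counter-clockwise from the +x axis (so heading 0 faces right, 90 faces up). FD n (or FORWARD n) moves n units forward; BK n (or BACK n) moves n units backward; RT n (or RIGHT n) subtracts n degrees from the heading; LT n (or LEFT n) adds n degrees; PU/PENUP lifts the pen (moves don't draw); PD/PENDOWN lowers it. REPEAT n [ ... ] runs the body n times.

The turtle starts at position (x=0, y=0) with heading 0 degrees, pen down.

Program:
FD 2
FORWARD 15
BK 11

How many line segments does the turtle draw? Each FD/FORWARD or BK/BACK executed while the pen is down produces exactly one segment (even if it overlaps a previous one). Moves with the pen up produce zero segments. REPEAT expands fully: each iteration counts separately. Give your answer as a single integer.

Answer: 3

Derivation:
Executing turtle program step by step:
Start: pos=(0,0), heading=0, pen down
FD 2: (0,0) -> (2,0) [heading=0, draw]
FD 15: (2,0) -> (17,0) [heading=0, draw]
BK 11: (17,0) -> (6,0) [heading=0, draw]
Final: pos=(6,0), heading=0, 3 segment(s) drawn
Segments drawn: 3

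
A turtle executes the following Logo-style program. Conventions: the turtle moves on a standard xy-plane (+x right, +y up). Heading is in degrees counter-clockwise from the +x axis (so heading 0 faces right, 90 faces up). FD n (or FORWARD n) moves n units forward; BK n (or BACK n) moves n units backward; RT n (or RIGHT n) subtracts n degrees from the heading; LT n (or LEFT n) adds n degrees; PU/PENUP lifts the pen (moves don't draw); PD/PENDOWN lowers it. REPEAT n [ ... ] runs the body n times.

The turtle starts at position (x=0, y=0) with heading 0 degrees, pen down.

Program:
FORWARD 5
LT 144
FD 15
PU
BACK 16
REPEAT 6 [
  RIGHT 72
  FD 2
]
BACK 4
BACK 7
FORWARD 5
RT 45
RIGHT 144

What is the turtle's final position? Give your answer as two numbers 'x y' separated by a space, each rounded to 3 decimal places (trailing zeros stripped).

Answer: 4.573 -4.392

Derivation:
Executing turtle program step by step:
Start: pos=(0,0), heading=0, pen down
FD 5: (0,0) -> (5,0) [heading=0, draw]
LT 144: heading 0 -> 144
FD 15: (5,0) -> (-7.135,8.817) [heading=144, draw]
PU: pen up
BK 16: (-7.135,8.817) -> (5.809,-0.588) [heading=144, move]
REPEAT 6 [
  -- iteration 1/6 --
  RT 72: heading 144 -> 72
  FD 2: (5.809,-0.588) -> (6.427,1.314) [heading=72, move]
  -- iteration 2/6 --
  RT 72: heading 72 -> 0
  FD 2: (6.427,1.314) -> (8.427,1.314) [heading=0, move]
  -- iteration 3/6 --
  RT 72: heading 0 -> 288
  FD 2: (8.427,1.314) -> (9.045,-0.588) [heading=288, move]
  -- iteration 4/6 --
  RT 72: heading 288 -> 216
  FD 2: (9.045,-0.588) -> (7.427,-1.763) [heading=216, move]
  -- iteration 5/6 --
  RT 72: heading 216 -> 144
  FD 2: (7.427,-1.763) -> (5.809,-0.588) [heading=144, move]
  -- iteration 6/6 --
  RT 72: heading 144 -> 72
  FD 2: (5.809,-0.588) -> (6.427,1.314) [heading=72, move]
]
BK 4: (6.427,1.314) -> (5.191,-2.49) [heading=72, move]
BK 7: (5.191,-2.49) -> (3.028,-9.147) [heading=72, move]
FD 5: (3.028,-9.147) -> (4.573,-4.392) [heading=72, move]
RT 45: heading 72 -> 27
RT 144: heading 27 -> 243
Final: pos=(4.573,-4.392), heading=243, 2 segment(s) drawn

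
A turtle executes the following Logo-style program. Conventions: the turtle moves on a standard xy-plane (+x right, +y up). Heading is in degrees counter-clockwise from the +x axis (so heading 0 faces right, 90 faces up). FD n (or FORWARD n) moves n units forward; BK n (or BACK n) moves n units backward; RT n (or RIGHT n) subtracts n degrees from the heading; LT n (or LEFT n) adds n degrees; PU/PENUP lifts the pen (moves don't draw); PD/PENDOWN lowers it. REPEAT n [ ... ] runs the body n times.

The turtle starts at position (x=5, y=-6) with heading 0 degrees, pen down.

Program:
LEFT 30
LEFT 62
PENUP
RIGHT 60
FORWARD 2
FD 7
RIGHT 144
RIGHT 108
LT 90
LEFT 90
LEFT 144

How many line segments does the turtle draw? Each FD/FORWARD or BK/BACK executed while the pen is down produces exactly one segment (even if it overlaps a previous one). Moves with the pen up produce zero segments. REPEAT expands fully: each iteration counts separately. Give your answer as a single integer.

Answer: 0

Derivation:
Executing turtle program step by step:
Start: pos=(5,-6), heading=0, pen down
LT 30: heading 0 -> 30
LT 62: heading 30 -> 92
PU: pen up
RT 60: heading 92 -> 32
FD 2: (5,-6) -> (6.696,-4.94) [heading=32, move]
FD 7: (6.696,-4.94) -> (12.632,-1.231) [heading=32, move]
RT 144: heading 32 -> 248
RT 108: heading 248 -> 140
LT 90: heading 140 -> 230
LT 90: heading 230 -> 320
LT 144: heading 320 -> 104
Final: pos=(12.632,-1.231), heading=104, 0 segment(s) drawn
Segments drawn: 0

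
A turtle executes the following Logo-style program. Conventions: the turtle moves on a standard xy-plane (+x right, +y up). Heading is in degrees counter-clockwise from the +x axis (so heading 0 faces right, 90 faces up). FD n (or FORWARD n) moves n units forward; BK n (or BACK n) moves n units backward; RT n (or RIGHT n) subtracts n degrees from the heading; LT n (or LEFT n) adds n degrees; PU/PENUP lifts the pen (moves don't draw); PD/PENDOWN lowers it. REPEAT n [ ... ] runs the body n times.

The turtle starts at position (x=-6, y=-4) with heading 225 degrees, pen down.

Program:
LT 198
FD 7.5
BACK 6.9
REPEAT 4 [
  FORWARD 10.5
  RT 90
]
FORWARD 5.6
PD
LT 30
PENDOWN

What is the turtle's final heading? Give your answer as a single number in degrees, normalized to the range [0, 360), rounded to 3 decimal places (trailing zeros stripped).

Executing turtle program step by step:
Start: pos=(-6,-4), heading=225, pen down
LT 198: heading 225 -> 63
FD 7.5: (-6,-4) -> (-2.595,2.683) [heading=63, draw]
BK 6.9: (-2.595,2.683) -> (-5.728,-3.465) [heading=63, draw]
REPEAT 4 [
  -- iteration 1/4 --
  FD 10.5: (-5.728,-3.465) -> (-0.961,5.89) [heading=63, draw]
  RT 90: heading 63 -> 333
  -- iteration 2/4 --
  FD 10.5: (-0.961,5.89) -> (8.395,1.123) [heading=333, draw]
  RT 90: heading 333 -> 243
  -- iteration 3/4 --
  FD 10.5: (8.395,1.123) -> (3.628,-8.232) [heading=243, draw]
  RT 90: heading 243 -> 153
  -- iteration 4/4 --
  FD 10.5: (3.628,-8.232) -> (-5.728,-3.465) [heading=153, draw]
  RT 90: heading 153 -> 63
]
FD 5.6: (-5.728,-3.465) -> (-3.185,1.524) [heading=63, draw]
PD: pen down
LT 30: heading 63 -> 93
PD: pen down
Final: pos=(-3.185,1.524), heading=93, 7 segment(s) drawn

Answer: 93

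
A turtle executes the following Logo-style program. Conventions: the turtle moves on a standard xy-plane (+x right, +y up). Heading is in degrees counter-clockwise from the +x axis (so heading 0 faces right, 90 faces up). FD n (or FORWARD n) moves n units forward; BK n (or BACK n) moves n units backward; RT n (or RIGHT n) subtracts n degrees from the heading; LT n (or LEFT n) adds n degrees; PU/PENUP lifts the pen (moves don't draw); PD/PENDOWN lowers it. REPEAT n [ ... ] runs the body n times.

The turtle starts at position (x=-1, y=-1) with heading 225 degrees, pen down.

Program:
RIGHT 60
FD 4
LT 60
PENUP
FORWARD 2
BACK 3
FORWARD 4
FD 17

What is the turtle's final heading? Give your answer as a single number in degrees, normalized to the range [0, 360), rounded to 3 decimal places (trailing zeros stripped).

Answer: 225

Derivation:
Executing turtle program step by step:
Start: pos=(-1,-1), heading=225, pen down
RT 60: heading 225 -> 165
FD 4: (-1,-1) -> (-4.864,0.035) [heading=165, draw]
LT 60: heading 165 -> 225
PU: pen up
FD 2: (-4.864,0.035) -> (-6.278,-1.379) [heading=225, move]
BK 3: (-6.278,-1.379) -> (-4.157,0.742) [heading=225, move]
FD 4: (-4.157,0.742) -> (-6.985,-2.086) [heading=225, move]
FD 17: (-6.985,-2.086) -> (-19.006,-14.107) [heading=225, move]
Final: pos=(-19.006,-14.107), heading=225, 1 segment(s) drawn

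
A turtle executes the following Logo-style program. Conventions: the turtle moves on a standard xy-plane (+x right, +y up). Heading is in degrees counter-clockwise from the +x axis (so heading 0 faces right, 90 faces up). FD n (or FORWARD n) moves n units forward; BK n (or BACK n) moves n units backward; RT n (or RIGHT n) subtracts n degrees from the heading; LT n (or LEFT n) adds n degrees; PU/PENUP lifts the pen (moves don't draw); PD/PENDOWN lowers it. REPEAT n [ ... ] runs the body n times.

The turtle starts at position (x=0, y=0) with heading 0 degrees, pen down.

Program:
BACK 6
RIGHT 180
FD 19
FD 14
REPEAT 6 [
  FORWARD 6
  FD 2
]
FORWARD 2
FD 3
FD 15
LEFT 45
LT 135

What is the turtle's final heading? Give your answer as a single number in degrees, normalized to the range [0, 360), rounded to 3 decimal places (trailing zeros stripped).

Executing turtle program step by step:
Start: pos=(0,0), heading=0, pen down
BK 6: (0,0) -> (-6,0) [heading=0, draw]
RT 180: heading 0 -> 180
FD 19: (-6,0) -> (-25,0) [heading=180, draw]
FD 14: (-25,0) -> (-39,0) [heading=180, draw]
REPEAT 6 [
  -- iteration 1/6 --
  FD 6: (-39,0) -> (-45,0) [heading=180, draw]
  FD 2: (-45,0) -> (-47,0) [heading=180, draw]
  -- iteration 2/6 --
  FD 6: (-47,0) -> (-53,0) [heading=180, draw]
  FD 2: (-53,0) -> (-55,0) [heading=180, draw]
  -- iteration 3/6 --
  FD 6: (-55,0) -> (-61,0) [heading=180, draw]
  FD 2: (-61,0) -> (-63,0) [heading=180, draw]
  -- iteration 4/6 --
  FD 6: (-63,0) -> (-69,0) [heading=180, draw]
  FD 2: (-69,0) -> (-71,0) [heading=180, draw]
  -- iteration 5/6 --
  FD 6: (-71,0) -> (-77,0) [heading=180, draw]
  FD 2: (-77,0) -> (-79,0) [heading=180, draw]
  -- iteration 6/6 --
  FD 6: (-79,0) -> (-85,0) [heading=180, draw]
  FD 2: (-85,0) -> (-87,0) [heading=180, draw]
]
FD 2: (-87,0) -> (-89,0) [heading=180, draw]
FD 3: (-89,0) -> (-92,0) [heading=180, draw]
FD 15: (-92,0) -> (-107,0) [heading=180, draw]
LT 45: heading 180 -> 225
LT 135: heading 225 -> 0
Final: pos=(-107,0), heading=0, 18 segment(s) drawn

Answer: 0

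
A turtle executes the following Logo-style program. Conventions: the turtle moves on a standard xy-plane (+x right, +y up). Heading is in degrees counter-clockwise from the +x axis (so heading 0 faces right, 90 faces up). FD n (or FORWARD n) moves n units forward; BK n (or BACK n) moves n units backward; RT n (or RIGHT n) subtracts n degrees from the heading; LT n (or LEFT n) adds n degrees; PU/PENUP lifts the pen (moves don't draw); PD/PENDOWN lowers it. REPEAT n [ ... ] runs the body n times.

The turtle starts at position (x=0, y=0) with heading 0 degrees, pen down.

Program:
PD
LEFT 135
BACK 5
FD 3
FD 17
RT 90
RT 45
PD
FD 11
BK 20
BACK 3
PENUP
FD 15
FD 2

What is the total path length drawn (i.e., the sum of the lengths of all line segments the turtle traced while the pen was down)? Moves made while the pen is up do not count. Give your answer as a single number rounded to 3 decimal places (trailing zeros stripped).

Answer: 59

Derivation:
Executing turtle program step by step:
Start: pos=(0,0), heading=0, pen down
PD: pen down
LT 135: heading 0 -> 135
BK 5: (0,0) -> (3.536,-3.536) [heading=135, draw]
FD 3: (3.536,-3.536) -> (1.414,-1.414) [heading=135, draw]
FD 17: (1.414,-1.414) -> (-10.607,10.607) [heading=135, draw]
RT 90: heading 135 -> 45
RT 45: heading 45 -> 0
PD: pen down
FD 11: (-10.607,10.607) -> (0.393,10.607) [heading=0, draw]
BK 20: (0.393,10.607) -> (-19.607,10.607) [heading=0, draw]
BK 3: (-19.607,10.607) -> (-22.607,10.607) [heading=0, draw]
PU: pen up
FD 15: (-22.607,10.607) -> (-7.607,10.607) [heading=0, move]
FD 2: (-7.607,10.607) -> (-5.607,10.607) [heading=0, move]
Final: pos=(-5.607,10.607), heading=0, 6 segment(s) drawn

Segment lengths:
  seg 1: (0,0) -> (3.536,-3.536), length = 5
  seg 2: (3.536,-3.536) -> (1.414,-1.414), length = 3
  seg 3: (1.414,-1.414) -> (-10.607,10.607), length = 17
  seg 4: (-10.607,10.607) -> (0.393,10.607), length = 11
  seg 5: (0.393,10.607) -> (-19.607,10.607), length = 20
  seg 6: (-19.607,10.607) -> (-22.607,10.607), length = 3
Total = 59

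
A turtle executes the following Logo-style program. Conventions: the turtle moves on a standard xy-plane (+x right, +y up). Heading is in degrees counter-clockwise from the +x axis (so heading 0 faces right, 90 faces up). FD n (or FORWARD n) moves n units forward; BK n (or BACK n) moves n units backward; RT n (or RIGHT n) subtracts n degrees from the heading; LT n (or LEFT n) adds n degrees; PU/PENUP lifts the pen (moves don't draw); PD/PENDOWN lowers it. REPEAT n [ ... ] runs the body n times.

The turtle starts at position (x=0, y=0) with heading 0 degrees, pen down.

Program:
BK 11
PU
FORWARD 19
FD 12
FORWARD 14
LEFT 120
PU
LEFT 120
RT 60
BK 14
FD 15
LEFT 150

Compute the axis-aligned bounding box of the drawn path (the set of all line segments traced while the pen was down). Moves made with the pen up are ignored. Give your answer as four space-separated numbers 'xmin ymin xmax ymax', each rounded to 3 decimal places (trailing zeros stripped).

Answer: -11 0 0 0

Derivation:
Executing turtle program step by step:
Start: pos=(0,0), heading=0, pen down
BK 11: (0,0) -> (-11,0) [heading=0, draw]
PU: pen up
FD 19: (-11,0) -> (8,0) [heading=0, move]
FD 12: (8,0) -> (20,0) [heading=0, move]
FD 14: (20,0) -> (34,0) [heading=0, move]
LT 120: heading 0 -> 120
PU: pen up
LT 120: heading 120 -> 240
RT 60: heading 240 -> 180
BK 14: (34,0) -> (48,0) [heading=180, move]
FD 15: (48,0) -> (33,0) [heading=180, move]
LT 150: heading 180 -> 330
Final: pos=(33,0), heading=330, 1 segment(s) drawn

Segment endpoints: x in {-11, 0}, y in {0}
xmin=-11, ymin=0, xmax=0, ymax=0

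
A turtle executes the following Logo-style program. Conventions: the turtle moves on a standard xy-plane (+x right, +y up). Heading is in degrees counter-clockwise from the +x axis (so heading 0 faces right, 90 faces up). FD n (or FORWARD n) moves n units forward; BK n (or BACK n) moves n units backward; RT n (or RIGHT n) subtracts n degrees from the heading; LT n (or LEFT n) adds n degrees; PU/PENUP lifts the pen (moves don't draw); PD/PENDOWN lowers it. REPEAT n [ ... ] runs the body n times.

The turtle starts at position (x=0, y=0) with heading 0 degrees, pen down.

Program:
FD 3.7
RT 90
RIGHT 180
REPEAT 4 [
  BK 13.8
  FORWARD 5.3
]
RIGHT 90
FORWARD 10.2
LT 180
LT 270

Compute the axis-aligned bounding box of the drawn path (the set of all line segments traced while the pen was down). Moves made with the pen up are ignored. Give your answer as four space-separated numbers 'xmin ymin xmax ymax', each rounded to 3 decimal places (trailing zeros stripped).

Executing turtle program step by step:
Start: pos=(0,0), heading=0, pen down
FD 3.7: (0,0) -> (3.7,0) [heading=0, draw]
RT 90: heading 0 -> 270
RT 180: heading 270 -> 90
REPEAT 4 [
  -- iteration 1/4 --
  BK 13.8: (3.7,0) -> (3.7,-13.8) [heading=90, draw]
  FD 5.3: (3.7,-13.8) -> (3.7,-8.5) [heading=90, draw]
  -- iteration 2/4 --
  BK 13.8: (3.7,-8.5) -> (3.7,-22.3) [heading=90, draw]
  FD 5.3: (3.7,-22.3) -> (3.7,-17) [heading=90, draw]
  -- iteration 3/4 --
  BK 13.8: (3.7,-17) -> (3.7,-30.8) [heading=90, draw]
  FD 5.3: (3.7,-30.8) -> (3.7,-25.5) [heading=90, draw]
  -- iteration 4/4 --
  BK 13.8: (3.7,-25.5) -> (3.7,-39.3) [heading=90, draw]
  FD 5.3: (3.7,-39.3) -> (3.7,-34) [heading=90, draw]
]
RT 90: heading 90 -> 0
FD 10.2: (3.7,-34) -> (13.9,-34) [heading=0, draw]
LT 180: heading 0 -> 180
LT 270: heading 180 -> 90
Final: pos=(13.9,-34), heading=90, 10 segment(s) drawn

Segment endpoints: x in {0, 3.7, 3.7, 3.7, 3.7, 3.7, 3.7, 3.7, 3.7, 3.7, 13.9}, y in {-39.3, -34, -30.8, -25.5, -22.3, -17, -13.8, -8.5, 0}
xmin=0, ymin=-39.3, xmax=13.9, ymax=0

Answer: 0 -39.3 13.9 0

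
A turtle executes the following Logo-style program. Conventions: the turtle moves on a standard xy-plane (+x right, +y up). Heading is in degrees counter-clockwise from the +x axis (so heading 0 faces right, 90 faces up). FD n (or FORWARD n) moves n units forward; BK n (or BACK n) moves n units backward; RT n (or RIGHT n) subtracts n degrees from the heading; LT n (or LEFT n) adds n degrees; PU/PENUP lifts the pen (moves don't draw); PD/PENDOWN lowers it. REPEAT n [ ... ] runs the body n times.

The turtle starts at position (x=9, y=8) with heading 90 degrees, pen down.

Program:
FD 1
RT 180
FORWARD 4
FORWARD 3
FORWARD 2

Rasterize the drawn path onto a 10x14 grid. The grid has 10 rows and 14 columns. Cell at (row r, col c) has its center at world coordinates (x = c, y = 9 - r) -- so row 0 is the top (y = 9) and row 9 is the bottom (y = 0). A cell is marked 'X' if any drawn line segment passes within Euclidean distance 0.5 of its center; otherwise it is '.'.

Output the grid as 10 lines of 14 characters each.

Segment 0: (9,8) -> (9,9)
Segment 1: (9,9) -> (9,5)
Segment 2: (9,5) -> (9,2)
Segment 3: (9,2) -> (9,0)

Answer: .........X....
.........X....
.........X....
.........X....
.........X....
.........X....
.........X....
.........X....
.........X....
.........X....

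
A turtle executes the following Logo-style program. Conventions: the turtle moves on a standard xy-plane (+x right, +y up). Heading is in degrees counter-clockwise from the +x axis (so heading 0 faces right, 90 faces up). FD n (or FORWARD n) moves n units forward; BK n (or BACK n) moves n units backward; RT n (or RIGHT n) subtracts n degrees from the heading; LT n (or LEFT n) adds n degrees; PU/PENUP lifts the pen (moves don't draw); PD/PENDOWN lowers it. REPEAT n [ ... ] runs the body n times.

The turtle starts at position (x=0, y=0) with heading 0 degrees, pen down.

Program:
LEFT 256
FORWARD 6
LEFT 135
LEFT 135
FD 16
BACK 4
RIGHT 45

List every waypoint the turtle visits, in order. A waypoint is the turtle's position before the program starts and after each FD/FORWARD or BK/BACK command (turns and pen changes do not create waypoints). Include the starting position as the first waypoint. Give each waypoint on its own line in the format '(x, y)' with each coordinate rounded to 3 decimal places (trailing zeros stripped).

Answer: (0, 0)
(-1.452, -5.822)
(-16.976, -1.951)
(-13.095, -2.919)

Derivation:
Executing turtle program step by step:
Start: pos=(0,0), heading=0, pen down
LT 256: heading 0 -> 256
FD 6: (0,0) -> (-1.452,-5.822) [heading=256, draw]
LT 135: heading 256 -> 31
LT 135: heading 31 -> 166
FD 16: (-1.452,-5.822) -> (-16.976,-1.951) [heading=166, draw]
BK 4: (-16.976,-1.951) -> (-13.095,-2.919) [heading=166, draw]
RT 45: heading 166 -> 121
Final: pos=(-13.095,-2.919), heading=121, 3 segment(s) drawn
Waypoints (4 total):
(0, 0)
(-1.452, -5.822)
(-16.976, -1.951)
(-13.095, -2.919)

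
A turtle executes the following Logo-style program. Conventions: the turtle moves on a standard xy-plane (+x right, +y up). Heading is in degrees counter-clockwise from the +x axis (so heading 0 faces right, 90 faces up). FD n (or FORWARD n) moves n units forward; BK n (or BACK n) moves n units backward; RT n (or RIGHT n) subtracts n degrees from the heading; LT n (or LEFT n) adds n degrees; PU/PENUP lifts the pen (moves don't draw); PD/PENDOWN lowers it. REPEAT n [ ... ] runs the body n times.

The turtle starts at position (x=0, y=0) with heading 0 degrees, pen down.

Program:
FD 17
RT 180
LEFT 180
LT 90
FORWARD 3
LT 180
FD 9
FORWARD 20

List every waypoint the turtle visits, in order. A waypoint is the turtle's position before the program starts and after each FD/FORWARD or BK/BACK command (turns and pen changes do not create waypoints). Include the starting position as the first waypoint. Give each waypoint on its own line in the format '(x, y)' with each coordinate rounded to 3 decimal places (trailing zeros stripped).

Executing turtle program step by step:
Start: pos=(0,0), heading=0, pen down
FD 17: (0,0) -> (17,0) [heading=0, draw]
RT 180: heading 0 -> 180
LT 180: heading 180 -> 0
LT 90: heading 0 -> 90
FD 3: (17,0) -> (17,3) [heading=90, draw]
LT 180: heading 90 -> 270
FD 9: (17,3) -> (17,-6) [heading=270, draw]
FD 20: (17,-6) -> (17,-26) [heading=270, draw]
Final: pos=(17,-26), heading=270, 4 segment(s) drawn
Waypoints (5 total):
(0, 0)
(17, 0)
(17, 3)
(17, -6)
(17, -26)

Answer: (0, 0)
(17, 0)
(17, 3)
(17, -6)
(17, -26)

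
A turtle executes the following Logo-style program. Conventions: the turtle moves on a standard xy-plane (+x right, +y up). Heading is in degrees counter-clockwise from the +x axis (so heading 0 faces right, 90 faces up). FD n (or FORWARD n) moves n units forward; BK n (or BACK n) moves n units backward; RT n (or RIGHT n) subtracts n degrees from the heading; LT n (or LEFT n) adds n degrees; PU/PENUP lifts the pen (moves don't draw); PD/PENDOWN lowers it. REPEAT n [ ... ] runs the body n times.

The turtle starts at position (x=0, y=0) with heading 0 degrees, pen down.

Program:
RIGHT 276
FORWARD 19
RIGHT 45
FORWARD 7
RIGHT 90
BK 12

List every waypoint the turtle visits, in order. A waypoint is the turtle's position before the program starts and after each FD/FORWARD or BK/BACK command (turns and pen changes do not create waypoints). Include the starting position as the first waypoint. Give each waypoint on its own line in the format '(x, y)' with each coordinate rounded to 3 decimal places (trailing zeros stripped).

Answer: (0, 0)
(1.986, 18.896)
(7.426, 23.301)
(-0.126, 32.627)

Derivation:
Executing turtle program step by step:
Start: pos=(0,0), heading=0, pen down
RT 276: heading 0 -> 84
FD 19: (0,0) -> (1.986,18.896) [heading=84, draw]
RT 45: heading 84 -> 39
FD 7: (1.986,18.896) -> (7.426,23.301) [heading=39, draw]
RT 90: heading 39 -> 309
BK 12: (7.426,23.301) -> (-0.126,32.627) [heading=309, draw]
Final: pos=(-0.126,32.627), heading=309, 3 segment(s) drawn
Waypoints (4 total):
(0, 0)
(1.986, 18.896)
(7.426, 23.301)
(-0.126, 32.627)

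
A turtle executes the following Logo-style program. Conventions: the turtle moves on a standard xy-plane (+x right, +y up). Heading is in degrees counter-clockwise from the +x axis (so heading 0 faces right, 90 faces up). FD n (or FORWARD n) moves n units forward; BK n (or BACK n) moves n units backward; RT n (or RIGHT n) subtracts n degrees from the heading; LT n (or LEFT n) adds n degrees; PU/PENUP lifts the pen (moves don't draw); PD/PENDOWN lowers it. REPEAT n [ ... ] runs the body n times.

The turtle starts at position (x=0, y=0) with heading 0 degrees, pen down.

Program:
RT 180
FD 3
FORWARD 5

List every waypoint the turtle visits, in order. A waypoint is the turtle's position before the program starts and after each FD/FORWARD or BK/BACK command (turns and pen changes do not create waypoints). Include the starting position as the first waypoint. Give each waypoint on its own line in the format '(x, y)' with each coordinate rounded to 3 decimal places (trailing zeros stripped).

Answer: (0, 0)
(-3, 0)
(-8, 0)

Derivation:
Executing turtle program step by step:
Start: pos=(0,0), heading=0, pen down
RT 180: heading 0 -> 180
FD 3: (0,0) -> (-3,0) [heading=180, draw]
FD 5: (-3,0) -> (-8,0) [heading=180, draw]
Final: pos=(-8,0), heading=180, 2 segment(s) drawn
Waypoints (3 total):
(0, 0)
(-3, 0)
(-8, 0)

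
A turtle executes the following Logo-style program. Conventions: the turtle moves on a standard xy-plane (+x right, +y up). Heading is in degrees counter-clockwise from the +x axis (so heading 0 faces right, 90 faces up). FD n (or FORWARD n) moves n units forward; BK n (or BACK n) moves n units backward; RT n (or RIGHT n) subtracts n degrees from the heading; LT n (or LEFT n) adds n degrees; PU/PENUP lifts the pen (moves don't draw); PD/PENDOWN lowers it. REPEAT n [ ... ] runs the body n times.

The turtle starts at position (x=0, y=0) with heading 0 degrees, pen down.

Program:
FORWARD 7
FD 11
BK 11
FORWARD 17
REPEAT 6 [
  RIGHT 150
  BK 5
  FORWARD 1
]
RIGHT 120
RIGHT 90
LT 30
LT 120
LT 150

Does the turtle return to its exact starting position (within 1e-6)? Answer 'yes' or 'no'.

Answer: no

Derivation:
Executing turtle program step by step:
Start: pos=(0,0), heading=0, pen down
FD 7: (0,0) -> (7,0) [heading=0, draw]
FD 11: (7,0) -> (18,0) [heading=0, draw]
BK 11: (18,0) -> (7,0) [heading=0, draw]
FD 17: (7,0) -> (24,0) [heading=0, draw]
REPEAT 6 [
  -- iteration 1/6 --
  RT 150: heading 0 -> 210
  BK 5: (24,0) -> (28.33,2.5) [heading=210, draw]
  FD 1: (28.33,2.5) -> (27.464,2) [heading=210, draw]
  -- iteration 2/6 --
  RT 150: heading 210 -> 60
  BK 5: (27.464,2) -> (24.964,-2.33) [heading=60, draw]
  FD 1: (24.964,-2.33) -> (25.464,-1.464) [heading=60, draw]
  -- iteration 3/6 --
  RT 150: heading 60 -> 270
  BK 5: (25.464,-1.464) -> (25.464,3.536) [heading=270, draw]
  FD 1: (25.464,3.536) -> (25.464,2.536) [heading=270, draw]
  -- iteration 4/6 --
  RT 150: heading 270 -> 120
  BK 5: (25.464,2.536) -> (27.964,-1.794) [heading=120, draw]
  FD 1: (27.964,-1.794) -> (27.464,-0.928) [heading=120, draw]
  -- iteration 5/6 --
  RT 150: heading 120 -> 330
  BK 5: (27.464,-0.928) -> (23.134,1.572) [heading=330, draw]
  FD 1: (23.134,1.572) -> (24,1.072) [heading=330, draw]
  -- iteration 6/6 --
  RT 150: heading 330 -> 180
  BK 5: (24,1.072) -> (29,1.072) [heading=180, draw]
  FD 1: (29,1.072) -> (28,1.072) [heading=180, draw]
]
RT 120: heading 180 -> 60
RT 90: heading 60 -> 330
LT 30: heading 330 -> 0
LT 120: heading 0 -> 120
LT 150: heading 120 -> 270
Final: pos=(28,1.072), heading=270, 16 segment(s) drawn

Start position: (0, 0)
Final position: (28, 1.072)
Distance = 28.021; >= 1e-6 -> NOT closed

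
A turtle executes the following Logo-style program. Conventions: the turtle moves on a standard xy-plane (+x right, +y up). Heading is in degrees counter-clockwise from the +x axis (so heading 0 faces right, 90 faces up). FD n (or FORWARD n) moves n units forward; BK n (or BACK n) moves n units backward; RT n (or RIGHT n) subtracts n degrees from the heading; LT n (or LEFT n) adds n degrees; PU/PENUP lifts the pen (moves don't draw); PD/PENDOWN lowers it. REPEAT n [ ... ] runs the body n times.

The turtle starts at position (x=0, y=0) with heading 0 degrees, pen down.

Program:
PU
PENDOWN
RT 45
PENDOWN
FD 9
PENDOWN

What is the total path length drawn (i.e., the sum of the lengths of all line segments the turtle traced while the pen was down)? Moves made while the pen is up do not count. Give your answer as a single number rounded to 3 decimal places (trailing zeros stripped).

Executing turtle program step by step:
Start: pos=(0,0), heading=0, pen down
PU: pen up
PD: pen down
RT 45: heading 0 -> 315
PD: pen down
FD 9: (0,0) -> (6.364,-6.364) [heading=315, draw]
PD: pen down
Final: pos=(6.364,-6.364), heading=315, 1 segment(s) drawn

Segment lengths:
  seg 1: (0,0) -> (6.364,-6.364), length = 9
Total = 9

Answer: 9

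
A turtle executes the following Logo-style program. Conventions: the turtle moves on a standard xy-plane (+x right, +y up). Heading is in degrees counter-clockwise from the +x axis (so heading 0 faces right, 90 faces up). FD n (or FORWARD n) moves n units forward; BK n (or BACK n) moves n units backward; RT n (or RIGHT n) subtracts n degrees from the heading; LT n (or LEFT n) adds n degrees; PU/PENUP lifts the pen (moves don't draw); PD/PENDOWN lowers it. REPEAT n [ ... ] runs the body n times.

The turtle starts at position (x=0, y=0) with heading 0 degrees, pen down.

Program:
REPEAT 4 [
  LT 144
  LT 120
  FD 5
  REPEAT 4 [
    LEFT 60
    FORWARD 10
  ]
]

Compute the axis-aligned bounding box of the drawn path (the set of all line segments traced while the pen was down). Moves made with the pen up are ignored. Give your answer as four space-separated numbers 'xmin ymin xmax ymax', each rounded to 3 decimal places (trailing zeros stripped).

Executing turtle program step by step:
Start: pos=(0,0), heading=0, pen down
REPEAT 4 [
  -- iteration 1/4 --
  LT 144: heading 0 -> 144
  LT 120: heading 144 -> 264
  FD 5: (0,0) -> (-0.523,-4.973) [heading=264, draw]
  REPEAT 4 [
    -- iteration 1/4 --
    LT 60: heading 264 -> 324
    FD 10: (-0.523,-4.973) -> (7.568,-10.85) [heading=324, draw]
    -- iteration 2/4 --
    LT 60: heading 324 -> 24
    FD 10: (7.568,-10.85) -> (16.703,-6.783) [heading=24, draw]
    -- iteration 3/4 --
    LT 60: heading 24 -> 84
    FD 10: (16.703,-6.783) -> (17.748,3.162) [heading=84, draw]
    -- iteration 4/4 --
    LT 60: heading 84 -> 144
    FD 10: (17.748,3.162) -> (9.658,9.04) [heading=144, draw]
  ]
  -- iteration 2/4 --
  LT 144: heading 144 -> 288
  LT 120: heading 288 -> 48
  FD 5: (9.658,9.04) -> (13.004,12.756) [heading=48, draw]
  REPEAT 4 [
    -- iteration 1/4 --
    LT 60: heading 48 -> 108
    FD 10: (13.004,12.756) -> (9.914,22.266) [heading=108, draw]
    -- iteration 2/4 --
    LT 60: heading 108 -> 168
    FD 10: (9.914,22.266) -> (0.132,24.345) [heading=168, draw]
    -- iteration 3/4 --
    LT 60: heading 168 -> 228
    FD 10: (0.132,24.345) -> (-6.559,16.914) [heading=228, draw]
    -- iteration 4/4 --
    LT 60: heading 228 -> 288
    FD 10: (-6.559,16.914) -> (-3.469,7.403) [heading=288, draw]
  ]
  -- iteration 3/4 --
  LT 144: heading 288 -> 72
  LT 120: heading 72 -> 192
  FD 5: (-3.469,7.403) -> (-8.36,6.364) [heading=192, draw]
  REPEAT 4 [
    -- iteration 1/4 --
    LT 60: heading 192 -> 252
    FD 10: (-8.36,6.364) -> (-11.45,-3.147) [heading=252, draw]
    -- iteration 2/4 --
    LT 60: heading 252 -> 312
    FD 10: (-11.45,-3.147) -> (-4.759,-10.578) [heading=312, draw]
    -- iteration 3/4 --
    LT 60: heading 312 -> 12
    FD 10: (-4.759,-10.578) -> (5.023,-8.499) [heading=12, draw]
    -- iteration 4/4 --
    LT 60: heading 12 -> 72
    FD 10: (5.023,-8.499) -> (8.113,1.011) [heading=72, draw]
  ]
  -- iteration 4/4 --
  LT 144: heading 72 -> 216
  LT 120: heading 216 -> 336
  FD 5: (8.113,1.011) -> (12.681,-1.022) [heading=336, draw]
  REPEAT 4 [
    -- iteration 1/4 --
    LT 60: heading 336 -> 36
    FD 10: (12.681,-1.022) -> (20.771,4.856) [heading=36, draw]
    -- iteration 2/4 --
    LT 60: heading 36 -> 96
    FD 10: (20.771,4.856) -> (19.726,14.801) [heading=96, draw]
    -- iteration 3/4 --
    LT 60: heading 96 -> 156
    FD 10: (19.726,14.801) -> (10.59,18.868) [heading=156, draw]
    -- iteration 4/4 --
    LT 60: heading 156 -> 216
    FD 10: (10.59,18.868) -> (2.5,12.99) [heading=216, draw]
  ]
]
Final: pos=(2.5,12.99), heading=216, 20 segment(s) drawn

Segment endpoints: x in {-11.45, -8.36, -6.559, -4.759, -3.469, -0.523, 0, 0.132, 2.5, 5.023, 7.568, 8.113, 9.658, 9.914, 10.59, 12.681, 13.004, 16.703, 17.748, 19.726, 20.771}, y in {-10.85, -10.578, -8.499, -6.783, -4.973, -3.147, -1.022, 0, 1.011, 3.162, 4.856, 6.364, 7.403, 9.04, 12.756, 12.99, 14.801, 16.914, 18.868, 22.266, 24.345}
xmin=-11.45, ymin=-10.85, xmax=20.771, ymax=24.345

Answer: -11.45 -10.85 20.771 24.345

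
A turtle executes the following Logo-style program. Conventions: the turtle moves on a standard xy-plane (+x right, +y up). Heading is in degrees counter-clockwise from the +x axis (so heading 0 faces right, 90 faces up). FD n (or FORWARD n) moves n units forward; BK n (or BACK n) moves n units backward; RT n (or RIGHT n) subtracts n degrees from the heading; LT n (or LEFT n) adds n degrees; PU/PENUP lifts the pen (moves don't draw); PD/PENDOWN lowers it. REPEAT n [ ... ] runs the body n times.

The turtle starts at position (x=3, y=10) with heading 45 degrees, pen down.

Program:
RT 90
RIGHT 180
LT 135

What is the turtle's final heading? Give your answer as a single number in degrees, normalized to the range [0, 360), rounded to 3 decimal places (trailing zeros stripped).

Answer: 270

Derivation:
Executing turtle program step by step:
Start: pos=(3,10), heading=45, pen down
RT 90: heading 45 -> 315
RT 180: heading 315 -> 135
LT 135: heading 135 -> 270
Final: pos=(3,10), heading=270, 0 segment(s) drawn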